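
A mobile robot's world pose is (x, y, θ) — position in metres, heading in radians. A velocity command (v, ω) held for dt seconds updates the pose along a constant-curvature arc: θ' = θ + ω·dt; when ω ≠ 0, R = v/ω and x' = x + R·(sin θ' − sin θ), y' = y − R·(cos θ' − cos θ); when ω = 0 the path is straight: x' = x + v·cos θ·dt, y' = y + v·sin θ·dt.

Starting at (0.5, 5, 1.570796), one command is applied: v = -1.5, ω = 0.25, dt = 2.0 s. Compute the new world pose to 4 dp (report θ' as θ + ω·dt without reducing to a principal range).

θ' = 1.5708 + 0.25·2.0 = 2.0708
R = v/ω = -1.5/0.25 = -6.0000
x' = 0.5 + -6.0000·(sin 2.0708 − sin 1.5708) = 1.2345
y' = 5 − -6.0000·(cos 2.0708 − cos 1.5708) = 2.1234

(1.2345, 2.1234, 2.0708)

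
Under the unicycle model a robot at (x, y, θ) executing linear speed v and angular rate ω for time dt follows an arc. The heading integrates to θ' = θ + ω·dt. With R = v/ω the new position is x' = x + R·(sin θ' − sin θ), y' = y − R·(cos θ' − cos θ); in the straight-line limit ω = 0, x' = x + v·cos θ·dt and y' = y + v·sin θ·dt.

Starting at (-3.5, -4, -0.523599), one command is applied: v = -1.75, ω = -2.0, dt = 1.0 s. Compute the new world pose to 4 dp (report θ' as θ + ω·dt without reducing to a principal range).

(-3.5695, -2.5291, -2.5236)

θ' = -0.5236 + -2.0·1.0 = -2.5236
R = v/ω = -1.75/-2.0 = 0.8750
x' = -3.5 + 0.8750·(sin -2.5236 − sin -0.5236) = -3.5695
y' = -4 − 0.8750·(cos -2.5236 − cos -0.5236) = -2.5291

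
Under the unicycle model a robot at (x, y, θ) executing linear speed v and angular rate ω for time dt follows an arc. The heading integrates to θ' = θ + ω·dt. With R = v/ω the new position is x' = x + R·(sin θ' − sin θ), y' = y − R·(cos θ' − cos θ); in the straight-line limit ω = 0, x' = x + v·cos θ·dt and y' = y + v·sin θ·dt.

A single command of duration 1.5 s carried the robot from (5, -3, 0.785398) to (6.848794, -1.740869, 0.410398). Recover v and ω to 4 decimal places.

v = 1.5000, ω = -0.2500

Δθ = 0.410398 − 0.785398 = -0.375000
ω = Δθ/dt = -0.375000/1.5 = -0.2500
R = Δx/(sin θ' − sin θ) = -6.0000
v = R·ω = -6.0000·-0.2500 = 1.5000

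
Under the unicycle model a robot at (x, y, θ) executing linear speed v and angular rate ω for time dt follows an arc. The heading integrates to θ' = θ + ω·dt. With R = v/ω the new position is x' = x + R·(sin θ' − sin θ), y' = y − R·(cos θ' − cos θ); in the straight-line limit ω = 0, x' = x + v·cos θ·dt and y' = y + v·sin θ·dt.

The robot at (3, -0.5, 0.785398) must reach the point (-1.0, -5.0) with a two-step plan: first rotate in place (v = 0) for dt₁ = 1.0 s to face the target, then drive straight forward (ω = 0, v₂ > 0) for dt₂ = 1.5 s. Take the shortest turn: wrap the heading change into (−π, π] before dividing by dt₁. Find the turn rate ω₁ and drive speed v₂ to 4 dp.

ω₁ = -3.0828, v₂ = 4.0139

heading to target = atan2(-5−-0.5, -1−3) = -2.2974
Δθ = wrap(-2.2974 − 0.7854) = -3.0828; ω₁ = Δθ/dt₁ = -3.0828
distance = √((-1−3)² + (-5−-0.5)²) = 6.0208; v₂ = distance/dt₂ = 4.0139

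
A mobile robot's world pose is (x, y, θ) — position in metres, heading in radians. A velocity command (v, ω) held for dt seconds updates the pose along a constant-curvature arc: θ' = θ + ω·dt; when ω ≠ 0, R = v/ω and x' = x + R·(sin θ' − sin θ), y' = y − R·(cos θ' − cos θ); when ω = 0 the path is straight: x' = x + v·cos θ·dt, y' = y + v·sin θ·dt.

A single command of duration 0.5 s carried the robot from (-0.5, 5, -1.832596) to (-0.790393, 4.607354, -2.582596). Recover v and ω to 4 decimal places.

Δθ = -2.582596 − -1.832596 = -0.750000
ω = Δθ/dt = -0.750000/0.5 = -1.5000
R = −Δy/(cos θ' − cos θ) = -0.6667
v = R·ω = -0.6667·-1.5000 = 1.0000

v = 1.0000, ω = -1.5000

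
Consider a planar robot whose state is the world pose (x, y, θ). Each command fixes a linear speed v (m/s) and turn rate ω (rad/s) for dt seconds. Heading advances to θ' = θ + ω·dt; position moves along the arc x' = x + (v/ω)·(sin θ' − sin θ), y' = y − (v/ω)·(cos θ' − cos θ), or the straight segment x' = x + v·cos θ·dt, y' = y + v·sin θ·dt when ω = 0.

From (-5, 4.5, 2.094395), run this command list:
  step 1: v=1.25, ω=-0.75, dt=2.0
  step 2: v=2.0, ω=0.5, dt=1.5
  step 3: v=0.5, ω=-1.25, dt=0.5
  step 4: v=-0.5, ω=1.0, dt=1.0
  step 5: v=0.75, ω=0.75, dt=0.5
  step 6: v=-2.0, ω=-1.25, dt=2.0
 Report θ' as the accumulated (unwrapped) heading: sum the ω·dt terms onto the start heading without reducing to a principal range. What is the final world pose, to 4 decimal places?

step 1: θ'=0.5944 (R=-1.6667) → pose (-4.4900, 6.7141, 0.5944)
step 2: θ'=1.3444 (R=4.0000) → pose (-2.8321, 9.1302, 1.3444)
step 3: θ'=0.7194 (R=-0.4000) → pose (-2.7059, 9.3413, 0.7194)
step 4: θ'=1.7194 (R=-0.5000) → pose (-2.8709, 8.8912, 1.7194)
step 5: θ'=2.0944 (R=1.0000) → pose (-2.9938, 9.2431, 2.0944)
step 6: θ'=-0.4056 (R=1.6000) → pose (-5.0108, 6.9729, -0.4056)

(-5.0108, 6.9729, -0.4056)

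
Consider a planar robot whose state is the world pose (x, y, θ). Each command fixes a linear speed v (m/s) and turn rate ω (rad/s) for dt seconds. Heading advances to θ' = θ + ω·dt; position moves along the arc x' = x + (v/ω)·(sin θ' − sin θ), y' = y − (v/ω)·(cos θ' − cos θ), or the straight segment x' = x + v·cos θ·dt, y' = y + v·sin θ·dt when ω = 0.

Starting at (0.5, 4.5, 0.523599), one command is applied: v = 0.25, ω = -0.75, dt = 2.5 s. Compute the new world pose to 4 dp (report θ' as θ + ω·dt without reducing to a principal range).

(0.9920, 4.2839, -1.3514)

θ' = 0.5236 + -0.75·2.5 = -1.3514
R = v/ω = 0.25/-0.75 = -0.3333
x' = 0.5 + -0.3333·(sin -1.3514 − sin 0.5236) = 0.9920
y' = 4.5 − -0.3333·(cos -1.3514 − cos 0.5236) = 4.2839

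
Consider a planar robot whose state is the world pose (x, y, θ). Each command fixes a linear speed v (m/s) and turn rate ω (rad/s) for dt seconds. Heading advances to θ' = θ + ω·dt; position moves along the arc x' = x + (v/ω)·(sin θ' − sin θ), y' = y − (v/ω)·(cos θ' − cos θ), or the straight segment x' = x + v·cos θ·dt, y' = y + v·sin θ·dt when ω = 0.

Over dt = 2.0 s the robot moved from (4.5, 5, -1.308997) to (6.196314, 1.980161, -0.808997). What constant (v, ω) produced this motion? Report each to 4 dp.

Δθ = -0.808997 − -1.308997 = 0.500000
ω = Δθ/dt = 0.500000/2.0 = 0.2500
R = −Δy/(cos θ' − cos θ) = 7.0000
v = R·ω = 7.0000·0.2500 = 1.7500

v = 1.7500, ω = 0.2500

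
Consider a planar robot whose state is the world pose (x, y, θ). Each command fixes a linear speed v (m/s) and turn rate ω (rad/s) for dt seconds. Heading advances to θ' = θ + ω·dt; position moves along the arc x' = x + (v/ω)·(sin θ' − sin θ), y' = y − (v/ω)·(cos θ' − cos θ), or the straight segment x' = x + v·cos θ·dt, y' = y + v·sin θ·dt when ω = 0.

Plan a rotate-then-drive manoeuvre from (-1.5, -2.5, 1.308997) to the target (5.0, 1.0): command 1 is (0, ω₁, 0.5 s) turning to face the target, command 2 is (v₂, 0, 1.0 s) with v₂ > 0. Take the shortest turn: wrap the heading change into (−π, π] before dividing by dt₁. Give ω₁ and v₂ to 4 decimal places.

ω₁ = -1.6301, v₂ = 7.3824

heading to target = atan2(1−-2.5, 5−-1.5) = 0.4939
Δθ = wrap(0.4939 − 1.3090) = -0.8151; ω₁ = Δθ/dt₁ = -1.6301
distance = √((5−-1.5)² + (1−-2.5)²) = 7.3824; v₂ = distance/dt₂ = 7.3824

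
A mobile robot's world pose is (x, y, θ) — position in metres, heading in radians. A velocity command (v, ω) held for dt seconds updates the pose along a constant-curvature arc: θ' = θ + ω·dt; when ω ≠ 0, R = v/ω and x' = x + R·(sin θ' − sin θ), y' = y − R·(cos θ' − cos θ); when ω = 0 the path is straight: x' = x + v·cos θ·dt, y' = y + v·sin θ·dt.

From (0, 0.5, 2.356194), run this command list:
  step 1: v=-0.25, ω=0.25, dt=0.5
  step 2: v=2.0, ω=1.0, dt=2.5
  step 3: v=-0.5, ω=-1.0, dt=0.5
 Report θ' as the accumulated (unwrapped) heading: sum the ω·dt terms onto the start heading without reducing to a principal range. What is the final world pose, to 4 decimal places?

step 1: θ'=2.4812 (R=-1.0000) → pose (0.0937, 0.4174, 2.4812)
step 2: θ'=4.9812 (R=2.0000) → pose (-3.0614, -1.6933, 4.9812)
step 3: θ'=4.4812 (R=0.5000) → pose (-3.0660, -1.4459, 4.4812)

(-3.0660, -1.4459, 4.4812)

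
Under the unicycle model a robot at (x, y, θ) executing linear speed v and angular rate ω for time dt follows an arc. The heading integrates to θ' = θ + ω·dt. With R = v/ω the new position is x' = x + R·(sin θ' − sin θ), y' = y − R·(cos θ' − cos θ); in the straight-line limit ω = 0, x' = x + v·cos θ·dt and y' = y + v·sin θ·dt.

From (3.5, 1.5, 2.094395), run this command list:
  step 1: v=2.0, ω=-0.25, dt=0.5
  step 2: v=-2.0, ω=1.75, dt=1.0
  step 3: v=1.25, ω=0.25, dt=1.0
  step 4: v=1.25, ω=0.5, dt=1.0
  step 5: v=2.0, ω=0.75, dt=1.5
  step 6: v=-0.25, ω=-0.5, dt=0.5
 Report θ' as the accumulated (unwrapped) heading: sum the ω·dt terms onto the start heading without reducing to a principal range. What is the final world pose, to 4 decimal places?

step 1: θ'=1.9694 (R=-8.0000) → pose (3.0554, 2.3950, 1.9694)
step 2: θ'=3.7194 (R=-1.1429) → pose (4.7328, 1.8812, 3.7194)
step 3: θ'=3.9694 (R=5.0000) → pose (3.7815, 1.0754, 3.9694)
step 4: θ'=4.4694 (R=2.5000) → pose (3.1961, -0.0143, 4.4694)
step 5: θ'=5.5944 (R=2.6667) → pose (4.0895, -2.7147, 5.5944)
step 6: θ'=5.3444 (R=0.5000) → pose (4.0038, -2.6240, 5.3444)

(4.0038, -2.6240, 5.3444)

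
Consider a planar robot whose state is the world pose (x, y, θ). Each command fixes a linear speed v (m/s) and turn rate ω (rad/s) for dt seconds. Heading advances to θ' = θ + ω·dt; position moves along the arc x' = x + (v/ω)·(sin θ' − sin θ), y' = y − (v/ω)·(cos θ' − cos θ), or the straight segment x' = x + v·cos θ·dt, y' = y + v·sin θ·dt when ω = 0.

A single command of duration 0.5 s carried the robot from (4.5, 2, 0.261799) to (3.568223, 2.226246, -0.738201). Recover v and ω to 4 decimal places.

v = -2.0000, ω = -2.0000

Δθ = -0.738201 − 0.261799 = -1.000000
ω = Δθ/dt = -1.000000/0.5 = -2.0000
R = Δx/(sin θ' − sin θ) = 1.0000
v = R·ω = 1.0000·-2.0000 = -2.0000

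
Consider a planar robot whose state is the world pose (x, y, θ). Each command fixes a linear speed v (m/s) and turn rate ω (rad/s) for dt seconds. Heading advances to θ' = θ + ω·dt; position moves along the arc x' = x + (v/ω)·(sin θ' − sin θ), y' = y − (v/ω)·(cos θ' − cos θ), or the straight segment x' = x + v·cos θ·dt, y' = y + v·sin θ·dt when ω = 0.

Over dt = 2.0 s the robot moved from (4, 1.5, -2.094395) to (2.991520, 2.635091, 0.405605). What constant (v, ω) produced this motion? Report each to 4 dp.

Δθ = 0.405605 − -2.094395 = 2.500000
ω = Δθ/dt = 2.500000/2.0 = 1.2500
R = −Δy/(cos θ' − cos θ) = -0.8000
v = R·ω = -0.8000·1.2500 = -1.0000

v = -1.0000, ω = 1.2500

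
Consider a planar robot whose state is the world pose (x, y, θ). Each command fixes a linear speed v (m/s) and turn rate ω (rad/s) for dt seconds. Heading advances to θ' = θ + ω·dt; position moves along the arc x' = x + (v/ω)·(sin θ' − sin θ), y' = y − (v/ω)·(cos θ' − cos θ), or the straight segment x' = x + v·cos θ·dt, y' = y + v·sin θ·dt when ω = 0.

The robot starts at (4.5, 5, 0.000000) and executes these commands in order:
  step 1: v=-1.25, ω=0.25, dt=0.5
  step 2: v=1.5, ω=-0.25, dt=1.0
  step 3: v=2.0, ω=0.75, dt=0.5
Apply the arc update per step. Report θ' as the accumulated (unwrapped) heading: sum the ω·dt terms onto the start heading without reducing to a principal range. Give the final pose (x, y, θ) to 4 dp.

(6.3649, 5.0231, 0.2500)

step 1: θ'=0.1250 (R=-5.0000) → pose (3.8766, 4.9610, 0.1250)
step 2: θ'=-0.1250 (R=-6.0000) → pose (5.3727, 4.9610, -0.1250)
step 3: θ'=0.2500 (R=2.6667) → pose (6.3649, 5.0231, 0.2500)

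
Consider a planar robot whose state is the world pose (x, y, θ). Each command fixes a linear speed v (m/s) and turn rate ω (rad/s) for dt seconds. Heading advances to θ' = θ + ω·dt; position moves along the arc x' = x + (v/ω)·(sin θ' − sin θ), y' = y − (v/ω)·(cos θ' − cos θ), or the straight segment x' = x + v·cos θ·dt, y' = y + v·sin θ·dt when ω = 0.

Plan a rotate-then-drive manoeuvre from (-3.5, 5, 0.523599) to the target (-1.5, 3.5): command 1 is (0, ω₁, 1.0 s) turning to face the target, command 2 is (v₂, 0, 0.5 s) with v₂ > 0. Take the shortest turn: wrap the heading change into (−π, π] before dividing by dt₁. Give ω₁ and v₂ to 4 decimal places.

ω₁ = -1.1671, v₂ = 5.0000

heading to target = atan2(3.5−5, -1.5−-3.5) = -0.6435
Δθ = wrap(-0.6435 − 0.5236) = -1.1671; ω₁ = Δθ/dt₁ = -1.1671
distance = √((-1.5−-3.5)² + (3.5−5)²) = 2.5000; v₂ = distance/dt₂ = 5.0000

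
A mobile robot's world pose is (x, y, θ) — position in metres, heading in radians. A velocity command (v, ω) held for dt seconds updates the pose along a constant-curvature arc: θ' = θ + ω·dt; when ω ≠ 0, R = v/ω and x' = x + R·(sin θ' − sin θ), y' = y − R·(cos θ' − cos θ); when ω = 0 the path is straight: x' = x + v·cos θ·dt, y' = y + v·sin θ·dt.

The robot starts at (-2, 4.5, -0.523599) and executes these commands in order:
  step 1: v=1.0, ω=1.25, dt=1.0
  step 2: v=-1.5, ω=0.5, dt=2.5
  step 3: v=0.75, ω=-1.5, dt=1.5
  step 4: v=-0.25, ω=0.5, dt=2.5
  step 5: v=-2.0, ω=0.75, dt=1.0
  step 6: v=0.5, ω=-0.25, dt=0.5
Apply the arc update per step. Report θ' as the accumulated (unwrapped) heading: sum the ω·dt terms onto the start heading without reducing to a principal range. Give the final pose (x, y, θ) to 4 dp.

(-2.2359, -0.0122, 1.6014)

step 1: θ'=0.7264 (R=0.8000) → pose (-1.0687, 4.5948, 0.7264)
step 2: θ'=1.9764 (R=-3.0000) → pose (-1.8327, 1.1683, 1.9764)
step 3: θ'=-0.2736 (R=-0.5000) → pose (-1.2382, 1.8470, -0.2736)
step 4: θ'=0.9764 (R=-0.5000) → pose (-1.7875, 1.6456, 0.9764)
step 5: θ'=1.7264 (R=-2.6667) → pose (-2.2127, -0.2610, 1.7264)
step 6: θ'=1.6014 (R=-2.0000) → pose (-2.2359, -0.0122, 1.6014)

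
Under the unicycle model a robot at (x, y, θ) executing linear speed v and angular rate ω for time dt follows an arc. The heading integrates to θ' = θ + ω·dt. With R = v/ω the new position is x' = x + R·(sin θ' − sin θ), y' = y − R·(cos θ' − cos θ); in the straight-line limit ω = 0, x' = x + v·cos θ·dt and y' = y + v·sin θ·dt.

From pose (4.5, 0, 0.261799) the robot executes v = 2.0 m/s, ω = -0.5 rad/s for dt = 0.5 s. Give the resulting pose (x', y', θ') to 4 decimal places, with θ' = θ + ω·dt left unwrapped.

(5.4881, 0.1360, 0.0118)

θ' = 0.2618 + -0.5·0.5 = 0.0118
R = v/ω = 2.0/-0.5 = -4.0000
x' = 4.5 + -4.0000·(sin 0.0118 − sin 0.2618) = 5.4881
y' = 0 − -4.0000·(cos 0.0118 − cos 0.2618) = 0.1360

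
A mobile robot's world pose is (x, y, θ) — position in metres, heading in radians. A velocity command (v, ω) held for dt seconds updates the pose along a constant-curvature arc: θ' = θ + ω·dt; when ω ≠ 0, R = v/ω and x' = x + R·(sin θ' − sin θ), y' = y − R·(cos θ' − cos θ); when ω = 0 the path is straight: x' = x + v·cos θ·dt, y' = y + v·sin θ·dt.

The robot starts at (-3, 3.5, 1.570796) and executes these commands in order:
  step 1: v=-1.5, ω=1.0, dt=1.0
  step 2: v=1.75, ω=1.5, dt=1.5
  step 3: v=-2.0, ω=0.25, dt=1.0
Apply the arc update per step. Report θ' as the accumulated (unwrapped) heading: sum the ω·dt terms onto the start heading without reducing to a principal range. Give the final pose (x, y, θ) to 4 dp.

step 1: θ'=2.5708 (R=-1.5000) → pose (-2.3105, 2.2378, 2.5708)
step 2: θ'=4.8208 (R=1.1667) → pose (-4.1006, 1.1299, 4.8208)
step 3: θ'=5.0708 (R=-8.0000) → pose (-4.5620, 3.0706, 5.0708)

(-4.5620, 3.0706, 5.0708)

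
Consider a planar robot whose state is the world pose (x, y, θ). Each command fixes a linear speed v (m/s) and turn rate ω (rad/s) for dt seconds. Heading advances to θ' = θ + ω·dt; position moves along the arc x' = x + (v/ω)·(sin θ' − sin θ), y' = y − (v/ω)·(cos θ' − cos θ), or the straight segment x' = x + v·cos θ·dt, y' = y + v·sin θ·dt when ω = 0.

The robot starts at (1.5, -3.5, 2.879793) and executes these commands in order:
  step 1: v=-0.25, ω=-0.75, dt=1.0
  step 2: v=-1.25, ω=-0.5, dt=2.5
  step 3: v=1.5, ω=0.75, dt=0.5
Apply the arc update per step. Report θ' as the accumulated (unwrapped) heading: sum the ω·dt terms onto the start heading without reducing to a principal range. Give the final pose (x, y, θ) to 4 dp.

step 1: θ'=2.1298 (R=0.3333) → pose (1.6963, -3.6452, 2.1298)
step 2: θ'=0.8798 (R=2.5000) → pose (1.5034, -6.5643, 0.8798)
step 3: θ'=1.2548 (R=2.0000) → pose (1.8631, -5.9112, 1.2548)

(1.8631, -5.9112, 1.2548)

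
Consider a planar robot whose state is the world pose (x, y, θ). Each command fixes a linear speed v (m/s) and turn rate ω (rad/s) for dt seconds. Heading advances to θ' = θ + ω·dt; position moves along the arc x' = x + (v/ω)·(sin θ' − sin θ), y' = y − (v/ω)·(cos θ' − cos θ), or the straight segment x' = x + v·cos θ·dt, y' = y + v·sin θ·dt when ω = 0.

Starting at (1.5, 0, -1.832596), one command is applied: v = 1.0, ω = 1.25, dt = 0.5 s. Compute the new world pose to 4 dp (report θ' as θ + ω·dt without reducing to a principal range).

θ' = -1.8326 + 1.25·0.5 = -1.2076
R = v/ω = 1.0/1.25 = 0.8000
x' = 1.5 + 0.8000·(sin -1.2076 − sin -1.8326) = 1.5249
y' = 0 − 0.8000·(cos -1.2076 − cos -1.8326) = -0.4913

(1.5249, -0.4913, -1.2076)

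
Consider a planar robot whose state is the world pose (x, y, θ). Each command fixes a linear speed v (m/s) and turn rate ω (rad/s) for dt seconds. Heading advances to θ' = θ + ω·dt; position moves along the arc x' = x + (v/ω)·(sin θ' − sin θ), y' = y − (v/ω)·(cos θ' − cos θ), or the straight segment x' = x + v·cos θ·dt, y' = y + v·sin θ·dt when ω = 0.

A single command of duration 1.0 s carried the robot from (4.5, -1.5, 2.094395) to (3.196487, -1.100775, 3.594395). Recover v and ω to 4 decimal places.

v = 1.5000, ω = 1.5000

Δθ = 3.594395 − 2.094395 = 1.500000
ω = Δθ/dt = 1.500000/1.0 = 1.5000
R = Δx/(sin θ' − sin θ) = 1.0000
v = R·ω = 1.0000·1.5000 = 1.5000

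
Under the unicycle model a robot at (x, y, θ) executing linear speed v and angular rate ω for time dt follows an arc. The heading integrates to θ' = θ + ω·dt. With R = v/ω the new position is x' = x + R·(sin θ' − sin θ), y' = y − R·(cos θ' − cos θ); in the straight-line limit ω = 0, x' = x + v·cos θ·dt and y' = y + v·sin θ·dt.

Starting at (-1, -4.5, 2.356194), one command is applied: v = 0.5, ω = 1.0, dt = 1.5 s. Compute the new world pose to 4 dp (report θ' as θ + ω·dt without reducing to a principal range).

(-1.6812, -4.4759, 3.8562)

θ' = 2.3562 + 1.0·1.5 = 3.8562
R = v/ω = 0.5/1.0 = 0.5000
x' = -1 + 0.5000·(sin 3.8562 − sin 2.3562) = -1.6812
y' = -4.5 − 0.5000·(cos 3.8562 − cos 2.3562) = -4.4759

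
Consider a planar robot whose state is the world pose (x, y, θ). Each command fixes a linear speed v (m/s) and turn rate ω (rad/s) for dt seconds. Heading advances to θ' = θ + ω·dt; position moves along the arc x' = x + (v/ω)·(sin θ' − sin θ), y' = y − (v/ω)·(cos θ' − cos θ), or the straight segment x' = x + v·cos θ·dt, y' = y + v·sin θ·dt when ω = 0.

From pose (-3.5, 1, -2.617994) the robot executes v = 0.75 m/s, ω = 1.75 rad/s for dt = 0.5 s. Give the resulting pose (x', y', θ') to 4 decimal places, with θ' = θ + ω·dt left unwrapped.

θ' = -2.6180 + 1.75·0.5 = -1.7430
R = v/ω = 0.75/1.75 = 0.4286
x' = -3.5 + 0.4286·(sin -1.7430 − sin -2.6180) = -3.7079
y' = 1 − 0.4286·(cos -1.7430 − cos -2.6180) = 0.7023

(-3.7079, 0.7023, -1.7430)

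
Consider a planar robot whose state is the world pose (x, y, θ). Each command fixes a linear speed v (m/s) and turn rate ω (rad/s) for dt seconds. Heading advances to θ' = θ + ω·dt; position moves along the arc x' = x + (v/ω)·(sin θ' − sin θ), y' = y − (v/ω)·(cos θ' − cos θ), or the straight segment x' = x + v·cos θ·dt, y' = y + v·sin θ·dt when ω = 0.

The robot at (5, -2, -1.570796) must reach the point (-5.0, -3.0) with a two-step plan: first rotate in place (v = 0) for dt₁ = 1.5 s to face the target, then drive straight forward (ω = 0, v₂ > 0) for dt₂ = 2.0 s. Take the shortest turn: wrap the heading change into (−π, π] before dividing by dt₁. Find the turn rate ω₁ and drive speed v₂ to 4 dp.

ω₁ = -0.9808, v₂ = 5.0249

heading to target = atan2(-3−-2, -5−5) = -3.0419
Δθ = wrap(-3.0419 − -1.5708) = -1.4711; ω₁ = Δθ/dt₁ = -0.9808
distance = √((-5−5)² + (-3−-2)²) = 10.0499; v₂ = distance/dt₂ = 5.0249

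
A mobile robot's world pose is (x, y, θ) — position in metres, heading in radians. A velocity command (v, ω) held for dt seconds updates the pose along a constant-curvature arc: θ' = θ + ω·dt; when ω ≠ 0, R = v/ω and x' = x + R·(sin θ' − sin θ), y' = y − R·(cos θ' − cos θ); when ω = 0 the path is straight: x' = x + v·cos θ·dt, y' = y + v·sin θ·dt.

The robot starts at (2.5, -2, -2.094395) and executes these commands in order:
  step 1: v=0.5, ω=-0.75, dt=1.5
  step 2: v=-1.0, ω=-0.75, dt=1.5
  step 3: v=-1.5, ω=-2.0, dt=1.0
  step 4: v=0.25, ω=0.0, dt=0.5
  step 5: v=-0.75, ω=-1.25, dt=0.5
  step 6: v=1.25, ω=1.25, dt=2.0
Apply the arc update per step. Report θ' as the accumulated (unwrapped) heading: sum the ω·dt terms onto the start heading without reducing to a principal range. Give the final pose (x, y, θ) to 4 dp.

(3.6511, -3.0581, -4.4694)

step 1: θ'=-3.2194 (R=-0.6667) → pose (1.8708, -2.3313, -3.2194)
step 2: θ'=-4.3444 (R=1.3333) → pose (3.0113, -3.1810, -4.3444)
step 3: θ'=-6.3444 (R=0.7500) → pose (2.2656, -4.1994, -6.3444)
step 4: θ'=-6.3444 (straight) → pose (2.3904, -4.2070, -6.3444)
step 5: θ'=-6.9694 (R=0.6000) → pose (2.0469, -4.0723, -6.9694)
step 6: θ'=-4.4694 (R=1.0000) → pose (3.6511, -3.0581, -4.4694)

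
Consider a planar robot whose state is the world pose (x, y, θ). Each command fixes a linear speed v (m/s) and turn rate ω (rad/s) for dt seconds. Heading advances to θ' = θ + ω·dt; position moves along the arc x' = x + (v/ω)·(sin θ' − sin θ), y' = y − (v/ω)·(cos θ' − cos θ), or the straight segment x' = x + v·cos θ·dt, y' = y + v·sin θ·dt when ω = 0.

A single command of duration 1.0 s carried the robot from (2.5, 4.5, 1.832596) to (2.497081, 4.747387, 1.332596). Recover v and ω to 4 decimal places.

v = 0.2500, ω = -0.5000

Δθ = 1.332596 − 1.832596 = -0.500000
ω = Δθ/dt = -0.500000/1.0 = -0.5000
R = −Δy/(cos θ' − cos θ) = -0.5000
v = R·ω = -0.5000·-0.5000 = 0.2500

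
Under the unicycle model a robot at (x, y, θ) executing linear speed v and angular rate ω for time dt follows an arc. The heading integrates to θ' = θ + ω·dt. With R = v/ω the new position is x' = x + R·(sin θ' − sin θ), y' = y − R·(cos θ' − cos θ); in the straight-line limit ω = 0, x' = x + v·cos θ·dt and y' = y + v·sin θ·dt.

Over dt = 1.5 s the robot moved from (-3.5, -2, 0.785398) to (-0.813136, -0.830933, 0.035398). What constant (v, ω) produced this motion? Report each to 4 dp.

v = 2.0000, ω = -0.5000

Δθ = 0.035398 − 0.785398 = -0.750000
ω = Δθ/dt = -0.750000/1.5 = -0.5000
R = Δx/(sin θ' − sin θ) = -4.0000
v = R·ω = -4.0000·-0.5000 = 2.0000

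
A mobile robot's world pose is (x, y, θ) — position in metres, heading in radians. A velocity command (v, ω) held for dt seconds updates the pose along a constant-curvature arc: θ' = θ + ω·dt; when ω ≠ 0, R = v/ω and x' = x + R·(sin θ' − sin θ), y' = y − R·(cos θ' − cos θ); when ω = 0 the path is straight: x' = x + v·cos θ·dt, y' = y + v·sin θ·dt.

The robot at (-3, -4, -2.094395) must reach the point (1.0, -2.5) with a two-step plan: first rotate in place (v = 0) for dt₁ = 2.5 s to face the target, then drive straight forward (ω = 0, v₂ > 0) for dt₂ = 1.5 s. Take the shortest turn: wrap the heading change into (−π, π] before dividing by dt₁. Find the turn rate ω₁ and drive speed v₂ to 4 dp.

ω₁ = 0.9813, v₂ = 2.8480

heading to target = atan2(-2.5−-4, 1−-3) = 0.3588
Δθ = wrap(0.3588 − -2.0944) = 2.4532; ω₁ = Δθ/dt₁ = 0.9813
distance = √((1−-3)² + (-2.5−-4)²) = 4.2720; v₂ = distance/dt₂ = 2.8480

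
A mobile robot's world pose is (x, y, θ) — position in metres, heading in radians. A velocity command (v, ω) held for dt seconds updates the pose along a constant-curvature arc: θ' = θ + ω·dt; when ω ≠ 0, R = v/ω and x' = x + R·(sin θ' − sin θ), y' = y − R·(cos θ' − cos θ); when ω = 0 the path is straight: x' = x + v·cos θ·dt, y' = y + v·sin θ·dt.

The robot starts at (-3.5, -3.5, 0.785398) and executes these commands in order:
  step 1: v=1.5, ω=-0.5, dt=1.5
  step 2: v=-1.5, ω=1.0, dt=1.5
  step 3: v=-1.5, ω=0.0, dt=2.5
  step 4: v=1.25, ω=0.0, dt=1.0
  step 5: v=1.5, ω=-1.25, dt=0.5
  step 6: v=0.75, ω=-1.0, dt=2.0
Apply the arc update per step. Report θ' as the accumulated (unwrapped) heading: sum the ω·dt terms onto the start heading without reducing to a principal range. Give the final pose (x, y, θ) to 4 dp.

(-1.5106, -5.9869, -1.0896)

step 1: θ'=0.0354 (R=-3.0000) → pose (-1.4849, -2.6232, 0.0354)
step 2: θ'=1.5354 (R=-1.5000) → pose (-2.9308, -4.0692, 1.5354)
step 3: θ'=1.5354 (straight) → pose (-3.0635, -7.8168, 1.5354)
step 4: θ'=1.5354 (straight) → pose (-3.0193, -6.5676, 1.5354)
step 5: θ'=0.9104 (R=-1.2000) → pose (-2.7678, -5.8740, 0.9104)
step 6: θ'=-1.0896 (R=-0.7500) → pose (-1.5106, -5.9869, -1.0896)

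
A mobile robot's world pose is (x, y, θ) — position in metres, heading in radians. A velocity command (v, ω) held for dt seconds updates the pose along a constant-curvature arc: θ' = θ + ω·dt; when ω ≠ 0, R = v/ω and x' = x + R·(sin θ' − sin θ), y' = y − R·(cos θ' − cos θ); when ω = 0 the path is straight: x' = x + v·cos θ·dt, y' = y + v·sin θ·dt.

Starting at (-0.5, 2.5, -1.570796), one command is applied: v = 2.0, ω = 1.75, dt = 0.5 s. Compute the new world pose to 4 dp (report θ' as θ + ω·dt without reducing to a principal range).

θ' = -1.5708 + 1.75·0.5 = -0.6958
R = v/ω = 2.0/1.75 = 1.1429
x' = -0.5 + 1.1429·(sin -0.6958 − sin -1.5708) = -0.0897
y' = 2.5 − 1.1429·(cos -0.6958 − cos -1.5708) = 1.6228

(-0.0897, 1.6228, -0.6958)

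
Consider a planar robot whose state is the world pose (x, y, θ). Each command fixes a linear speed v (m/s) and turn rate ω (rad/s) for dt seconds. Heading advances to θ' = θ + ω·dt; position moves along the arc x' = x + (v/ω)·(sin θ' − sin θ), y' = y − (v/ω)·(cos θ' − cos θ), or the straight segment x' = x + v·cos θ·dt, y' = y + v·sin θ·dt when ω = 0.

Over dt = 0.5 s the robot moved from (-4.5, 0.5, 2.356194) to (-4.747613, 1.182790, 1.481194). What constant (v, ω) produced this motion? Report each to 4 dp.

Δθ = 1.481194 − 2.356194 = -0.875000
ω = Δθ/dt = -0.875000/0.5 = -1.7500
R = −Δy/(cos θ' − cos θ) = -0.8571
v = R·ω = -0.8571·-1.7500 = 1.5000

v = 1.5000, ω = -1.7500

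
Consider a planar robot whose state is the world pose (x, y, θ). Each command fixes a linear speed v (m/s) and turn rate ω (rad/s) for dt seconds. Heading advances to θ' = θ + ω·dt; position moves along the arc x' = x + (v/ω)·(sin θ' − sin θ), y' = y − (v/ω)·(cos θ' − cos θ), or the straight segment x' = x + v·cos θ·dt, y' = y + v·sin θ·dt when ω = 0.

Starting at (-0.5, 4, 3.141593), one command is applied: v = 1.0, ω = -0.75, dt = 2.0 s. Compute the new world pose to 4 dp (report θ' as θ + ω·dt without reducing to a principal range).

(-1.8300, 5.2390, 1.6416)

θ' = 3.1416 + -0.75·2.0 = 1.6416
R = v/ω = 1.0/-0.75 = -1.3333
x' = -0.5 + -1.3333·(sin 1.6416 − sin 3.1416) = -1.8300
y' = 4 − -1.3333·(cos 1.6416 − cos 3.1416) = 5.2390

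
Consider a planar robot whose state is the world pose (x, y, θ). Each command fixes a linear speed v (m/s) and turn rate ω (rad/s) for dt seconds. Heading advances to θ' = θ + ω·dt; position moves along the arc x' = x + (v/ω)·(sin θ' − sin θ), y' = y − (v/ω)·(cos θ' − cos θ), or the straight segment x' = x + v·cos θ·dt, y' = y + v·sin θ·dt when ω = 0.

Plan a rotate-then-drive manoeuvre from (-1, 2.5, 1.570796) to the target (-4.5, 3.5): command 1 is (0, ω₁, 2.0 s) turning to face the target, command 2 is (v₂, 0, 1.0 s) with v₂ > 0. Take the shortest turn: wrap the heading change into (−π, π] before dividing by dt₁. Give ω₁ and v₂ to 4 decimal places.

heading to target = atan2(3.5−2.5, -4.5−-1) = 2.8633
Δθ = wrap(2.8633 − 1.5708) = 1.2925; ω₁ = Δθ/dt₁ = 0.6462
distance = √((-4.5−-1)² + (3.5−2.5)²) = 3.6401; v₂ = distance/dt₂ = 3.6401

ω₁ = 0.6462, v₂ = 3.6401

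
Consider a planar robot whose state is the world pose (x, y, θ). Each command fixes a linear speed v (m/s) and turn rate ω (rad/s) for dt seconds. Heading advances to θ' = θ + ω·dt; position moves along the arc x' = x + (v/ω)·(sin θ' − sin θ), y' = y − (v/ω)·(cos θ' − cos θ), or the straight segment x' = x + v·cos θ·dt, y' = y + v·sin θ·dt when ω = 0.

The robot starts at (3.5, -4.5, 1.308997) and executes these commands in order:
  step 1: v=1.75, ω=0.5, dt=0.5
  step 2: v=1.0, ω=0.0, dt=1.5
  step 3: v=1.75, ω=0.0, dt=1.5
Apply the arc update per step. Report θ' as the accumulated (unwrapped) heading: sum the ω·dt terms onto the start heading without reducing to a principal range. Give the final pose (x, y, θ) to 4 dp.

step 1: θ'=1.5590 (R=3.5000) → pose (3.6190, -3.6354, 1.5590)
step 2: θ'=1.5590 (straight) → pose (3.6367, -2.1355, 1.5590)
step 3: θ'=1.5590 (straight) → pose (3.6677, 0.4893, 1.5590)

(3.6677, 0.4893, 1.5590)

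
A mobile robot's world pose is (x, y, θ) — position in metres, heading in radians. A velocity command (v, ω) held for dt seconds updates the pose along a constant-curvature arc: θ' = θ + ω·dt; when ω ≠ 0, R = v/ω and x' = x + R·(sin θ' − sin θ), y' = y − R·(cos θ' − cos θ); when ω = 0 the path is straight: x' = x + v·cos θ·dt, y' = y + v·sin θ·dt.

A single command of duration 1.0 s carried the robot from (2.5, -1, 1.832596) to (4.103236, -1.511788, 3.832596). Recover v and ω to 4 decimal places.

v = -2.0000, ω = 2.0000

Δθ = 3.832596 − 1.832596 = 2.000000
ω = Δθ/dt = 2.000000/1.0 = 2.0000
R = Δx/(sin θ' − sin θ) = -1.0000
v = R·ω = -1.0000·2.0000 = -2.0000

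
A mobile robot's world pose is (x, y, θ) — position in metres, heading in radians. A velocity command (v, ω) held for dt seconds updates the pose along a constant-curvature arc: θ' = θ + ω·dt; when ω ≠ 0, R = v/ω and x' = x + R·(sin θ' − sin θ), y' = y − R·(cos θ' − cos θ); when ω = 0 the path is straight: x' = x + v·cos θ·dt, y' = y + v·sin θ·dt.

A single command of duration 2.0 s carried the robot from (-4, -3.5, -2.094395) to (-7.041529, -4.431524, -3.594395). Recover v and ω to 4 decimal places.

Δθ = -3.594395 − -2.094395 = -1.500000
ω = Δθ/dt = -1.500000/2.0 = -0.7500
R = Δx/(sin θ' − sin θ) = -2.3333
v = R·ω = -2.3333·-0.7500 = 1.7500

v = 1.7500, ω = -0.7500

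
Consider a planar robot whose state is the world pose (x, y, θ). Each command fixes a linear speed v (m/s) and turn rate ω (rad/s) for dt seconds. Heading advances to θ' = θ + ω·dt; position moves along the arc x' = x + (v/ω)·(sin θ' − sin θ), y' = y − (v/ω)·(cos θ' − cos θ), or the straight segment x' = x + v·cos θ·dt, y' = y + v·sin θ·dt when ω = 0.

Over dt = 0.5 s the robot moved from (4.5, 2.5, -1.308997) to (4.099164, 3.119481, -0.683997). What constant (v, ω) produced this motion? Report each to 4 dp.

Δθ = -0.683997 − -1.308997 = 0.625000
ω = Δθ/dt = 0.625000/0.5 = 1.2500
R = −Δy/(cos θ' − cos θ) = -1.2000
v = R·ω = -1.2000·1.2500 = -1.5000

v = -1.5000, ω = 1.2500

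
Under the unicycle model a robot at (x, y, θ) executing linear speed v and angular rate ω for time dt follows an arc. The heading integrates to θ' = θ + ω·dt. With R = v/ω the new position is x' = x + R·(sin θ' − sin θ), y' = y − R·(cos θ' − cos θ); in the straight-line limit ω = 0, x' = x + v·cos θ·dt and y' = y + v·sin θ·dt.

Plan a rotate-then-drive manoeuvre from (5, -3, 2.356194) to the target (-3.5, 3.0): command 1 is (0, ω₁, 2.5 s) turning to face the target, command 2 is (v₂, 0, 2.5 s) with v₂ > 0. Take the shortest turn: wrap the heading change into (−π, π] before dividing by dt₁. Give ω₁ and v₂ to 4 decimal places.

ω₁ = 0.0683, v₂ = 4.1617

heading to target = atan2(3−-3, -3.5−5) = 2.5269
Δθ = wrap(2.5269 − 2.3562) = 0.1707; ω₁ = Δθ/dt₁ = 0.0683
distance = √((-3.5−5)² + (3−-3)²) = 10.4043; v₂ = distance/dt₂ = 4.1617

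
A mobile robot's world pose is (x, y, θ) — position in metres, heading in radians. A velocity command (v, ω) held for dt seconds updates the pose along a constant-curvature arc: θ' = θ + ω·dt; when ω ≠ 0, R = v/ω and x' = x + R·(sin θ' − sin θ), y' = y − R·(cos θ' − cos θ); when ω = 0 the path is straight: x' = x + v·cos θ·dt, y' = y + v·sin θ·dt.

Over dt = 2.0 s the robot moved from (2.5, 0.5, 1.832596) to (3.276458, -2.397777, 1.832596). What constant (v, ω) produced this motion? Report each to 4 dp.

v = -1.5000, ω = 0.0000

Δθ = 1.832596 − 1.832596 = 0.000000
ω = Δθ/dt = 0.000000/2.0 = 0.0000
ω = 0 → v = (Δx·cos θ + Δy·sin θ)/dt = -1.5000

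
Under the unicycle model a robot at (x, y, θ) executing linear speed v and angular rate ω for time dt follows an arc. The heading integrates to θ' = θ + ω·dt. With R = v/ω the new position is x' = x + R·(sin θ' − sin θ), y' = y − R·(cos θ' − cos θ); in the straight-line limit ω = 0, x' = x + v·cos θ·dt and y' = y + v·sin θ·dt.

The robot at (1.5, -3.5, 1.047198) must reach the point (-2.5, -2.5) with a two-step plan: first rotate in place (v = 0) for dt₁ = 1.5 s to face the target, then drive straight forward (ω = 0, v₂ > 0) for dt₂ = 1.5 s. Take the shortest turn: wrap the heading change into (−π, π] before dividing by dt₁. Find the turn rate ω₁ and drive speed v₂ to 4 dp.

ω₁ = 1.2329, v₂ = 2.7487

heading to target = atan2(-2.5−-3.5, -2.5−1.5) = 2.8966
Δθ = wrap(2.8966 − 1.0472) = 1.8494; ω₁ = Δθ/dt₁ = 1.2329
distance = √((-2.5−1.5)² + (-2.5−-3.5)²) = 4.1231; v₂ = distance/dt₂ = 2.7487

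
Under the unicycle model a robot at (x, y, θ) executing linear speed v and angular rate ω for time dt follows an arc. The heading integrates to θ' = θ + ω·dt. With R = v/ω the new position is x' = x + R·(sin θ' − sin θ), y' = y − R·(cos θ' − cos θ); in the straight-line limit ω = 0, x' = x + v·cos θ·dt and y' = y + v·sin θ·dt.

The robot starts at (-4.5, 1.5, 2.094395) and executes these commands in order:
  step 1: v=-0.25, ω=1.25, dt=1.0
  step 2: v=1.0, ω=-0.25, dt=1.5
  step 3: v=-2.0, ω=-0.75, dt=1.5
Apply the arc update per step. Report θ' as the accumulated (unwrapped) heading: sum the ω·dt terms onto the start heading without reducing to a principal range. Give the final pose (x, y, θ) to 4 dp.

step 1: θ'=3.3444 (R=-0.2000) → pose (-4.2865, 1.4041, 3.3444)
step 2: θ'=2.9694 (R=-4.0000) → pose (-5.7776, 1.3813, 2.9694)
step 3: θ'=1.8444 (R=2.6667) → pose (-3.6670, -0.5254, 1.8444)

(-3.6670, -0.5254, 1.8444)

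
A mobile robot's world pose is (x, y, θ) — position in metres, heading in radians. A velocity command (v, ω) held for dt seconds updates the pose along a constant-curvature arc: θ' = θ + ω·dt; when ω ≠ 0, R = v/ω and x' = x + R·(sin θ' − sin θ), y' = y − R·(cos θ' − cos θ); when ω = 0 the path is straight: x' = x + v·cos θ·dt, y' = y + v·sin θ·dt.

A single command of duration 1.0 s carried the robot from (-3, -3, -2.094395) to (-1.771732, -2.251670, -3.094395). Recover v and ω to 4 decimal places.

Δθ = -3.094395 − -2.094395 = -1.000000
ω = Δθ/dt = -1.000000/1.0 = -1.0000
R = Δx/(sin θ' − sin θ) = 1.5000
v = R·ω = 1.5000·-1.0000 = -1.5000

v = -1.5000, ω = -1.0000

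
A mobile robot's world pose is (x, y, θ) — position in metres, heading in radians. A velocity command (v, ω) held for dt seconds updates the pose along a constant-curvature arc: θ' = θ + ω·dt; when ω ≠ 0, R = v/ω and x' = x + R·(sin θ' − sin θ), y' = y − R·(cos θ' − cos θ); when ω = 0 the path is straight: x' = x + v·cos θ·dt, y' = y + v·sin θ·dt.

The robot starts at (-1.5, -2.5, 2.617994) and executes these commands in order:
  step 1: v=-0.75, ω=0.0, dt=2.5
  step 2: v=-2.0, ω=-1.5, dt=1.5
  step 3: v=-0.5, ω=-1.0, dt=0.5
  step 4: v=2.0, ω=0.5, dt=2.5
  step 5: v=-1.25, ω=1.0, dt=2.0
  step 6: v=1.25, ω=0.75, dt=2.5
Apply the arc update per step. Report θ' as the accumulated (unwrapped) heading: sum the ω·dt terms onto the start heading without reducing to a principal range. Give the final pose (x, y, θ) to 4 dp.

(3.2682, -7.5744, 4.9930)

step 1: θ'=2.6180 (straight) → pose (0.1238, -3.4375, 2.6180)
step 2: θ'=0.3680 (R=1.3333) → pose (-0.0632, -5.8363, 0.3680)
step 3: θ'=-0.1320 (R=0.5000) → pose (-0.3089, -5.8654, -0.1320)
step 4: θ'=1.1180 (R=4.0000) → pose (3.8145, -3.6501, 1.1180)
step 5: θ'=3.1180 (R=-1.2500) → pose (4.9090, -5.4467, 3.1180)
step 6: θ'=4.9930 (R=1.6667) → pose (3.2682, -7.5744, 4.9930)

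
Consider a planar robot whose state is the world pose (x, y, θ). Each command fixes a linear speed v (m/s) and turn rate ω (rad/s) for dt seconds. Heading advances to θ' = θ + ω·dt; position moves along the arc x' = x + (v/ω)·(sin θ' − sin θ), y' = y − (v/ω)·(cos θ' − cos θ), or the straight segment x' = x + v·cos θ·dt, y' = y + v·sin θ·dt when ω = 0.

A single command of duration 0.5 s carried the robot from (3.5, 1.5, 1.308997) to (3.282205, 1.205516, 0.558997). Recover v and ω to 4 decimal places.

Δθ = 0.558997 − 1.308997 = -0.750000
ω = Δθ/dt = -0.750000/0.5 = -1.5000
R = −Δy/(cos θ' − cos θ) = 0.5000
v = R·ω = 0.5000·-1.5000 = -0.7500

v = -0.7500, ω = -1.5000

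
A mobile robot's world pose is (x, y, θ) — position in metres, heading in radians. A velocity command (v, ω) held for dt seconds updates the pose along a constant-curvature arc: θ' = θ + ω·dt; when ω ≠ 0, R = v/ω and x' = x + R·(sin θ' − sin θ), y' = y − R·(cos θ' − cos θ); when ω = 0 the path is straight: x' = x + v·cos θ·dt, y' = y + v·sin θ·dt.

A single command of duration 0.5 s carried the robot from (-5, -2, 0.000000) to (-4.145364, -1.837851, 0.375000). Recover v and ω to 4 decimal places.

v = 1.7500, ω = 0.7500

Δθ = 0.375000 − 0.000000 = 0.375000
ω = Δθ/dt = 0.375000/0.5 = 0.7500
R = Δx/(sin θ' − sin θ) = 2.3333
v = R·ω = 2.3333·0.7500 = 1.7500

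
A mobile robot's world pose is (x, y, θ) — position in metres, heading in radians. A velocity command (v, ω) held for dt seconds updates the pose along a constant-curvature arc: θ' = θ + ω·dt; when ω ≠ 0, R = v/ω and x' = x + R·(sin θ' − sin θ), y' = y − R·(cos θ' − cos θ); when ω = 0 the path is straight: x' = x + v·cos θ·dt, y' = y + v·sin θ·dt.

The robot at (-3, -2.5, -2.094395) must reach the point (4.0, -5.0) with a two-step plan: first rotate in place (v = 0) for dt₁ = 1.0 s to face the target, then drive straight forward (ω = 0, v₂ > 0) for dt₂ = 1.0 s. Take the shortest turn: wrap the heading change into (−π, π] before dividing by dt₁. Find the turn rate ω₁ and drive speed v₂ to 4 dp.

ω₁ = 1.7514, v₂ = 7.4330

heading to target = atan2(-5−-2.5, 4−-3) = -0.3430
Δθ = wrap(-0.3430 − -2.0944) = 1.7514; ω₁ = Δθ/dt₁ = 1.7514
distance = √((4−-3)² + (-5−-2.5)²) = 7.4330; v₂ = distance/dt₂ = 7.4330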